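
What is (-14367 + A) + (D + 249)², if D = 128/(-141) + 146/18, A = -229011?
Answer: -31802458286/178929 ≈ -1.7774e+5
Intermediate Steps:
D = 3047/423 (D = 128*(-1/141) + 146*(1/18) = -128/141 + 73/9 = 3047/423 ≈ 7.2033)
(-14367 + A) + (D + 249)² = (-14367 - 229011) + (3047/423 + 249)² = -243378 + (108374/423)² = -243378 + 11744923876/178929 = -31802458286/178929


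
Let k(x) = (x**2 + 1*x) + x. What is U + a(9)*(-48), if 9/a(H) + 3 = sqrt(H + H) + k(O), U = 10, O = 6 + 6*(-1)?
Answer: -134 - 144*sqrt(2) ≈ -337.65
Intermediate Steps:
O = 0 (O = 6 - 6 = 0)
k(x) = x**2 + 2*x (k(x) = (x**2 + x) + x = (x + x**2) + x = x**2 + 2*x)
a(H) = 9/(-3 + sqrt(2)*sqrt(H)) (a(H) = 9/(-3 + (sqrt(H + H) + 0*(2 + 0))) = 9/(-3 + (sqrt(2*H) + 0*2)) = 9/(-3 + (sqrt(2)*sqrt(H) + 0)) = 9/(-3 + sqrt(2)*sqrt(H)))
U + a(9)*(-48) = 10 + (9/(-3 + sqrt(2)*sqrt(9)))*(-48) = 10 + (9/(-3 + sqrt(2)*3))*(-48) = 10 + (9/(-3 + 3*sqrt(2)))*(-48) = 10 - 432/(-3 + 3*sqrt(2))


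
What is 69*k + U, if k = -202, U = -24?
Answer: -13962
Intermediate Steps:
69*k + U = 69*(-202) - 24 = -13938 - 24 = -13962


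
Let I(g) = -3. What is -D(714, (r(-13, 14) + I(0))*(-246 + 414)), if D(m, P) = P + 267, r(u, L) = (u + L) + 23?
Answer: -3795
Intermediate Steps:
r(u, L) = 23 + L + u (r(u, L) = (L + u) + 23 = 23 + L + u)
D(m, P) = 267 + P
-D(714, (r(-13, 14) + I(0))*(-246 + 414)) = -(267 + ((23 + 14 - 13) - 3)*(-246 + 414)) = -(267 + (24 - 3)*168) = -(267 + 21*168) = -(267 + 3528) = -1*3795 = -3795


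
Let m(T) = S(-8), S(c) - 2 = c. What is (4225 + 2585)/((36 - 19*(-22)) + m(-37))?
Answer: 3405/224 ≈ 15.201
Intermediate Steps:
S(c) = 2 + c
m(T) = -6 (m(T) = 2 - 8 = -6)
(4225 + 2585)/((36 - 19*(-22)) + m(-37)) = (4225 + 2585)/((36 - 19*(-22)) - 6) = 6810/((36 + 418) - 6) = 6810/(454 - 6) = 6810/448 = 6810*(1/448) = 3405/224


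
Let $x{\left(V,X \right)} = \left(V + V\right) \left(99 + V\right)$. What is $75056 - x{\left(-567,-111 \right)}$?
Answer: $-455656$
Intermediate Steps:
$x{\left(V,X \right)} = 2 V \left(99 + V\right)$
$75056 - x{\left(-567,-111 \right)} = 75056 - 2 \left(-567\right) \left(99 - 567\right) = 75056 - 2 \left(-567\right) \left(-468\right) = 75056 - 530712 = -455656$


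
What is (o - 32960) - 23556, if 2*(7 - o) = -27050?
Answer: -42984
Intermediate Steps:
o = 13532 (o = 7 - 1/2*(-27050) = 7 + 13525 = 13532)
(o - 32960) - 23556 = (13532 - 32960) - 23556 = -19428 - 23556 = -42984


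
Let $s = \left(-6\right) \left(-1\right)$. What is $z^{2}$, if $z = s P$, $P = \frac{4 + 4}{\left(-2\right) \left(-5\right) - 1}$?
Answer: $\frac{256}{9} \approx 28.444$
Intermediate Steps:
$P = \frac{8}{9}$ ($P = \frac{8}{10 - 1} = \frac{8}{9} \approx 0.88889$)
$s = 6$
$z = \frac{16}{3}$ ($z = 6 \cdot \frac{8}{9} = \frac{16}{3} \approx 5.3333$)
$z^{2} = \left(\frac{16}{3}\right)^{2} = \frac{256}{9}$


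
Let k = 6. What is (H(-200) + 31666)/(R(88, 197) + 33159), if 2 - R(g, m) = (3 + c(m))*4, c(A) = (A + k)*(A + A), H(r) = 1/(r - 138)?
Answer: -10703107/96931302 ≈ -0.11042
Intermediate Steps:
H(r) = 1/(-138 + r)
c(A) = 2*A*(6 + A) (c(A) = (A + 6)*(A + A) = (6 + A)*(2*A) = 2*A*(6 + A))
R(g, m) = -10 - 8*m*(6 + m) (R(g, m) = 2 - (3 + 2*m*(6 + m))*4 = 2 - (12 + 8*m*(6 + m)) = 2 + (-12 - 8*m*(6 + m)) = -10 - 8*m*(6 + m))
(H(-200) + 31666)/(R(88, 197) + 33159) = (1/(-138 - 200) + 31666)/((-10 - 8*197*(6 + 197)) + 33159) = (1/(-338) + 31666)/((-10 - 8*197*203) + 33159) = (-1/338 + 31666)/((-10 - 319928) + 33159) = 10703107/(338*(-319938 + 33159)) = (10703107/338)/(-286779) = (10703107/338)*(-1/286779) = -10703107/96931302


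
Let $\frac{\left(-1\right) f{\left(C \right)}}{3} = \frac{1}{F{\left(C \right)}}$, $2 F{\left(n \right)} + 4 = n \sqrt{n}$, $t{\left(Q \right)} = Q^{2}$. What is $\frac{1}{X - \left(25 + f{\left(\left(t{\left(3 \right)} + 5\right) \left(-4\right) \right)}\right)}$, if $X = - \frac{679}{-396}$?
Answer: $\frac{396 \left(i - 28 \sqrt{14}\right)}{- 9815 i + 258188 \sqrt{14}} \approx -0.042945 - 2.6403 \cdot 10^{-5} i$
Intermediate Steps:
$F{\left(n \right)} = -2 + \frac{n^{\frac{3}{2}}}{2}$ ($F{\left(n \right)} = -2 + \frac{n \sqrt{n}}{2} = -2 + \frac{n^{\frac{3}{2}}}{2}$)
$f{\left(C \right)} = - \frac{3}{-2 + \frac{C^{\frac{3}{2}}}{2}}$
$X = \frac{679}{396}$ ($X = \left(-679\right) \left(- \frac{1}{396}\right) = \frac{679}{396} \approx 1.7146$)
$\frac{1}{X - \left(25 + f{\left(\left(t{\left(3 \right)} + 5\right) \left(-4\right) \right)}\right)} = \frac{1}{\frac{679}{396} - \left(25 - \frac{6}{-4 + \left(\left(3^{2} + 5\right) \left(-4\right)\right)^{\frac{3}{2}}}\right)} = \frac{1}{\frac{679}{396} - \left(25 - \frac{6}{-4 + \left(\left(9 + 5\right) \left(-4\right)\right)^{\frac{3}{2}}}\right)} = \frac{1}{\frac{679}{396} - \left(25 - \frac{6}{-4 + \left(14 \left(-4\right)\right)^{\frac{3}{2}}}\right)} = \frac{1}{\frac{679}{396} - \left(25 - \frac{6}{-4 + \left(-56\right)^{\frac{3}{2}}}\right)} = \frac{1}{\frac{679}{396} - \left(25 - \frac{6}{-4 - 112 i \sqrt{14}}\right)} = \frac{1}{- \frac{9221}{396} + \frac{6}{-4 - 112 i \sqrt{14}}}$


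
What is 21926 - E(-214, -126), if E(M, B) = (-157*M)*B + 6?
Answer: 4255268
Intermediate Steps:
E(M, B) = 6 - 157*B*M (E(M, B) = -157*B*M + 6 = 6 - 157*B*M)
21926 - E(-214, -126) = 21926 - (6 - 157*(-126)*(-214)) = 21926 - (6 - 4233348) = 21926 - 1*(-4233342) = 21926 + 4233342 = 4255268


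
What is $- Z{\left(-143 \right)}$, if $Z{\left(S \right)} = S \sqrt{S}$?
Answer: $143 i \sqrt{143} \approx 1710.0 i$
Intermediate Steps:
$Z{\left(S \right)} = S^{\frac{3}{2}}$
$- Z{\left(-143 \right)} = - \left(-143\right)^{\frac{3}{2}} = - \left(-143\right) i \sqrt{143} = 143 i \sqrt{143}$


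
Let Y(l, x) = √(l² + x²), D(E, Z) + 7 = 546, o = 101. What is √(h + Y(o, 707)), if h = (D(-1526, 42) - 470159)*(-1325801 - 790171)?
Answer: √(993702770640 + 505*√2) ≈ 9.9685e+5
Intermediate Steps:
D(E, Z) = 539 (D(E, Z) = -7 + 546 = 539)
h = 993702770640 (h = (539 - 470159)*(-1325801 - 790171) = -469620*(-2115972) = 993702770640)
√(h + Y(o, 707)) = √(993702770640 + √(101² + 707²)) = √(993702770640 + √(10201 + 499849)) = √(993702770640 + √510050) = √(993702770640 + 505*√2)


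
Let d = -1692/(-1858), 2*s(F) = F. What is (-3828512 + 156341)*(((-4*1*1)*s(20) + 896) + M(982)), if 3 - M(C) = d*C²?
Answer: 2992893149931903/929 ≈ 3.2216e+12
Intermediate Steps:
s(F) = F/2
d = 846/929 (d = -1692*(-1/1858) = 846/929 ≈ 0.91066)
M(C) = 3 - 846*C²/929
(-3828512 + 156341)*(((-4*1*1)*s(20) + 896) + M(982)) = (-3828512 + 156341)*(((-4*1*1)*((½)*20) + 896) + (3 - 846/929*982²)) = -3672171*((-4*1*10 + 896) + (3 - 846/929*964324)) = -3672171*((-4*10 + 896) + (3 - 815818104/929)) = -3672171*((-40 + 896) - 815815317/929) = -3672171*(856 - 815815317/929) = -3672171*(-815020093/929) = 2992893149931903/929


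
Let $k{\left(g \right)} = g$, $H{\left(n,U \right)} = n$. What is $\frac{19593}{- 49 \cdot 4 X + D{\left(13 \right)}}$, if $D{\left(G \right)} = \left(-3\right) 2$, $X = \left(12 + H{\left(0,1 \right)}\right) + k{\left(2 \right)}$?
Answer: $- \frac{19593}{2750} \approx -7.1247$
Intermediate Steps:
$X = 14$ ($X = \left(12 + 0\right) + 2 = 12 + 2 = 14$)
$D{\left(G \right)} = -6$
$\frac{19593}{- 49 \cdot 4 X + D{\left(13 \right)}} = \frac{19593}{- 49 \cdot 4 \cdot 14 - 6} = \frac{19593}{\left(-49\right) 56 - 6} = \frac{19593}{-2744 - 6} = \frac{19593}{-2750} = 19593 \left(- \frac{1}{2750}\right) = - \frac{19593}{2750}$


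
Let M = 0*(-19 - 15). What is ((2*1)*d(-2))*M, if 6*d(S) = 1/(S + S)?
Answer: 0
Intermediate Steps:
d(S) = 1/(12*S) (d(S) = 1/(6*(S + S)) = 1/(6*((2*S))) = (1/(2*S))/6 = 1/(12*S))
M = 0 (M = 0*(-34) = 0)
((2*1)*d(-2))*M = ((2*1)*((1/12)/(-2)))*0 = (2*((1/12)*(-½)))*0 = (2*(-1/24))*0 = -1/12*0 = 0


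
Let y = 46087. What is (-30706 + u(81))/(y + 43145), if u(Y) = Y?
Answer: -30625/89232 ≈ -0.34321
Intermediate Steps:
(-30706 + u(81))/(y + 43145) = (-30706 + 81)/(46087 + 43145) = -30625/89232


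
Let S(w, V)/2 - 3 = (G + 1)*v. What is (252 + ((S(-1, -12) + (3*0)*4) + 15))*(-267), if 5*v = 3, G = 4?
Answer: -74493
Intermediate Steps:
v = ⅗ (v = (⅕)*3 = ⅗ ≈ 0.60000)
S(w, V) = 12 (S(w, V) = 6 + 2*((4 + 1)*(⅗)) = 6 + 2*(5*(⅗)) = 6 + 2*3 = 6 + 6 = 12)
(252 + ((S(-1, -12) + (3*0)*4) + 15))*(-267) = (252 + ((12 + (3*0)*4) + 15))*(-267) = (252 + ((12 + 0*4) + 15))*(-267) = (252 + ((12 + 0) + 15))*(-267) = (252 + (12 + 15))*(-267) = (252 + 27)*(-267) = 279*(-267) = -74493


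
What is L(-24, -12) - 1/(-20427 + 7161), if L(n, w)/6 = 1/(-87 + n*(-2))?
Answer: -26519/172458 ≈ -0.15377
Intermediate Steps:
L(n, w) = 6/(-87 - 2*n) (L(n, w) = 6/(-87 + n*(-2)) = 6/(-87 - 2*n))
L(-24, -12) - 1/(-20427 + 7161) = -6/(87 + 2*(-24)) - 1/(-20427 + 7161) = -6/(87 - 48) - 1/(-13266) = -6/39 - 1*(-1/13266) = -6*1/39 + 1/13266 = -2/13 + 1/13266 = -26519/172458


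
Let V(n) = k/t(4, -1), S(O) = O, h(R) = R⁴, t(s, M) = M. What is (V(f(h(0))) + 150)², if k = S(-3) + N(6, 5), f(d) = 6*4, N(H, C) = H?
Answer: 21609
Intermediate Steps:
f(d) = 24
k = 3 (k = -3 + 6 = 3)
V(n) = -3 (V(n) = 3/(-1) = 3*(-1) = -3)
(V(f(h(0))) + 150)² = (-3 + 150)² = 147² = 21609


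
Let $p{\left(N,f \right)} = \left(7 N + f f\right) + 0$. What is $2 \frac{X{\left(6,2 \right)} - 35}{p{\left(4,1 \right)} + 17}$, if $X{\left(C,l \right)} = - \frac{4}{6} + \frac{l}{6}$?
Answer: $- \frac{106}{69} \approx -1.5362$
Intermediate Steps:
$p{\left(N,f \right)} = f^{2} + 7 N$ ($p{\left(N,f \right)} = \left(7 N + f^{2}\right) + 0 = \left(f^{2} + 7 N\right) + 0 = f^{2} + 7 N$)
$X{\left(C,l \right)} = - \frac{2}{3} + \frac{l}{6}$ ($X{\left(C,l \right)} = \left(-4\right) \frac{1}{6} + l \frac{1}{6} = - \frac{2}{3} + \frac{l}{6}$)
$2 \frac{X{\left(6,2 \right)} - 35}{p{\left(4,1 \right)} + 17} = 2 \frac{\left(- \frac{2}{3} + \frac{1}{6} \cdot 2\right) - 35}{\left(1^{2} + 7 \cdot 4\right) + 17} = 2 \frac{\left(- \frac{2}{3} + \frac{1}{3}\right) - 35}{\left(1 + 28\right) + 17} = 2 \frac{- \frac{1}{3} - 35}{29 + 17} = 2 \left(- \frac{106}{3 \cdot 46}\right) = 2 \left(\left(- \frac{106}{3}\right) \frac{1}{46}\right) = 2 \left(- \frac{53}{69}\right) = - \frac{106}{69}$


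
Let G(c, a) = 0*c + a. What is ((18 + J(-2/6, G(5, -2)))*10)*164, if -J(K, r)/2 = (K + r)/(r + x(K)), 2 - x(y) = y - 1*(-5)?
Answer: 27880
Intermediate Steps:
x(y) = -3 - y (x(y) = 2 - (y - 1*(-5)) = 2 - (y + 5) = 2 - (5 + y) = 2 + (-5 - y) = -3 - y)
G(c, a) = a (G(c, a) = 0 + a = a)
J(K, r) = -2*(K + r)/(-3 + r - K) (J(K, r) = -2*(K + r)/(r + (-3 - K)) = -2*(K + r)/(-3 + r - K))
((18 + J(-2/6, G(5, -2)))*10)*164 = ((18 + 2*(-2/6 - 2)/(3 - 2/6 - 1*(-2)))*10)*164 = ((18 + 2*(-2*⅙ - 2)/(3 - 2*⅙ + 2))*10)*164 = ((18 + 2*(-⅓ - 2)/(3 - ⅓ + 2))*10)*164 = ((18 + 2*(-7/3)/(14/3))*10)*164 = ((18 + 2*(3/14)*(-7/3))*10)*164 = ((18 - 1)*10)*164 = (17*10)*164 = 170*164 = 27880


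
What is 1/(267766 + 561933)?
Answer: 1/829699 ≈ 1.2053e-6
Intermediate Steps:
1/(267766 + 561933) = 1/829699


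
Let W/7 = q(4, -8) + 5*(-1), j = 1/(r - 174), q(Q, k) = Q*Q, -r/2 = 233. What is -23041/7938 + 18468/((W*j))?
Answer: -13403589131/87318 ≈ -1.5350e+5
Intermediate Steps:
r = -466 (r = -2*233 = -466)
q(Q, k) = Q**2
j = -1/640 (j = 1/(-466 - 174) = 1/(-640) = -1/640 ≈ -0.0015625)
W = 77 (W = 7*(4**2 + 5*(-1)) = 7*(16 - 5) = 7*11 = 77)
-23041/7938 + 18468/((W*j)) = -23041/7938 + 18468/((77*(-1/640))) = -23041*1/7938 + 18468/(-77/640) = -23041/7938 + 18468*(-640/77) = -23041/7938 - 11819520/77 = -13403589131/87318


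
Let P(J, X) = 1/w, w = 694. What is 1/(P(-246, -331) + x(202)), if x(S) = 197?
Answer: 694/136719 ≈ 0.0050761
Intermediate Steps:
P(J, X) = 1/694
1/(P(-246, -331) + x(202)) = 1/(1/694 + 197) = 1/(136719/694) = 694/136719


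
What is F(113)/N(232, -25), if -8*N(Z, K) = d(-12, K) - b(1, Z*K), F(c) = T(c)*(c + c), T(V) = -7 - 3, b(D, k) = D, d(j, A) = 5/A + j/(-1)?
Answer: 45200/27 ≈ 1674.1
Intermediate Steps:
d(j, A) = -j + 5/A (d(j, A) = 5/A + j*(-1) = 5/A - j = -j + 5/A)
T(V) = -10
F(c) = -20*c (F(c) = -10*(c + c) = -20*c)
N(Z, K) = -11/8 - 5/(8*K) (N(Z, K) = -((-1*(-12) + 5/K) - 1*1)/8 = -((12 + 5/K) - 1)/8 = -(11 + 5/K)/8 = -11/8 - 5/(8*K))
F(113)/N(232, -25) = (-20*113)/(((⅛)*(-5 - 11*(-25))/(-25))) = -2260*(-200/(-5 + 275)) = -2260/((⅛)*(-1/25)*270) = -2260/(-27/20) = -2260*(-20/27) = 45200/27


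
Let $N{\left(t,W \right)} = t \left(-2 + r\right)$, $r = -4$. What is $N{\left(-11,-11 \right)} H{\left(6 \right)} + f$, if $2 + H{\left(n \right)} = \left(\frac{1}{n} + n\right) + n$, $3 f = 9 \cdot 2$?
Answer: $677$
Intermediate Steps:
$N{\left(t,W \right)} = - 6 t$ ($N{\left(t,W \right)} = t \left(-2 - 4\right) = t \left(-6\right) = - 6 t$)
$f = 6$ ($f = \frac{9 \cdot 2}{3} = \frac{1}{3} \cdot 18 = 6$)
$H{\left(n \right)} = -2 + \frac{1}{n} + 2 n$ ($H{\left(n \right)} = -2 + \left(\left(\frac{1}{n} + n\right) + n\right) = -2 + \left(\left(n + \frac{1}{n}\right) + n\right) = -2 + \left(\frac{1}{n} + 2 n\right) = -2 + \frac{1}{n} + 2 n$)
$N{\left(-11,-11 \right)} H{\left(6 \right)} + f = \left(-6\right) \left(-11\right) \left(-2 + \frac{1}{6} + 2 \cdot 6\right) + 6 = 66 \left(-2 + \frac{1}{6} + 12\right) + 6 = 66 \cdot \frac{61}{6} + 6 = 671 + 6 = 677$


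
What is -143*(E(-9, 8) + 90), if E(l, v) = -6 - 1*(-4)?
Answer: -12584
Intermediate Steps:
E(l, v) = -2 (E(l, v) = -6 + 4 = -2)
-143*(E(-9, 8) + 90) = -143*(-2 + 90) = -143*88 = -12584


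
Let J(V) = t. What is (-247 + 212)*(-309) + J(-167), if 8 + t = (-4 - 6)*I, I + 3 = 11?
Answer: 10727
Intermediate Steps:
I = 8 (I = -3 + 11 = 8)
t = -88 (t = -8 + (-4 - 6)*8 = -8 - 10*8 = -8 - 80 = -88)
J(V) = -88
(-247 + 212)*(-309) + J(-167) = (-247 + 212)*(-309) - 88 = -35*(-309) - 88 = 10815 - 88 = 10727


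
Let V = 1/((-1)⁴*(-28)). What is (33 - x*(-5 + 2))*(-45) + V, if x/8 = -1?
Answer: -11341/28 ≈ -405.04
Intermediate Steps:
x = -8 (x = 8*(-1) = -8)
V = -1/28 (V = -1/28/1 = 1*(-1/28) = -1/28 ≈ -0.035714)
(33 - x*(-5 + 2))*(-45) + V = (33 - (-8)*(-5 + 2))*(-45) - 1/28 = (33 - (-8)*(-3))*(-45) - 1/28 = (33 - 1*24)*(-45) - 1/28 = (33 - 24)*(-45) - 1/28 = 9*(-45) - 1/28 = -405 - 1/28 = -11341/28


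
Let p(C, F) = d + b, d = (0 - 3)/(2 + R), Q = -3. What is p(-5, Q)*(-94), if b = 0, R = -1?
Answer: 282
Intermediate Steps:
d = -3 (d = (0 - 3)/(2 - 1) = -3/1 = -3*1 = -3)
p(C, F) = -3 (p(C, F) = -3 + 0 = -3)
p(-5, Q)*(-94) = -3*(-94) = 282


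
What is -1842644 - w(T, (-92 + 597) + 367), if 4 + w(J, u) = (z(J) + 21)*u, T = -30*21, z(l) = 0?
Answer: -1860952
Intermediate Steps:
T = -630
w(J, u) = -4 + 21*u (w(J, u) = -4 + (0 + 21)*u = -4 + 21*u)
-1842644 - w(T, (-92 + 597) + 367) = -1842644 - (-4 + 21*((-92 + 597) + 367)) = -1842644 - (-4 + 21*(505 + 367)) = -1842644 - (-4 + 21*872) = -1842644 - (-4 + 18312) = -1842644 - 1*18308 = -1842644 - 18308 = -1860952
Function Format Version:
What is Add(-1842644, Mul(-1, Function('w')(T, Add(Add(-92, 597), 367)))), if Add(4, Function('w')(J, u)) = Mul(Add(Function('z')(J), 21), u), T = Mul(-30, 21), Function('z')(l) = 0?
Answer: -1860952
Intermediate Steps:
T = -630
Function('w')(J, u) = Add(-4, Mul(21, u)) (Function('w')(J, u) = Add(-4, Mul(Add(0, 21), u)) = Add(-4, Mul(21, u)))
Add(-1842644, Mul(-1, Function('w')(T, Add(Add(-92, 597), 367)))) = Add(-1842644, Mul(-1, Add(-4, Mul(21, Add(Add(-92, 597), 367))))) = Add(-1842644, Mul(-1, Add(-4, Mul(21, Add(505, 367))))) = Add(-1842644, Mul(-1, Add(-4, Mul(21, 872)))) = Add(-1842644, Mul(-1, Add(-4, 18312))) = Add(-1842644, Mul(-1, 18308)) = Add(-1842644, -18308) = -1860952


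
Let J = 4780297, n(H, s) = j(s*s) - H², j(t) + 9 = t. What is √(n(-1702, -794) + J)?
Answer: 32*√2455 ≈ 1585.5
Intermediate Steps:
j(t) = -9 + t
n(H, s) = -9 + s² - H² (n(H, s) = (-9 + s*s) - H² = (-9 + s²) - H² = -9 + s² - H²)
√(n(-1702, -794) + J) = √((-9 + (-794)² - 1*(-1702)²) + 4780297) = √((-9 + 630436 - 1*2896804) + 4780297) = √((-9 + 630436 - 2896804) + 4780297) = √(-2266377 + 4780297) = √2513920 = 32*√2455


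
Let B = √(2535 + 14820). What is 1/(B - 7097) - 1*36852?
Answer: -1855500197105/50350054 - √17355/50350054 ≈ -36852.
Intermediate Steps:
B = √17355 ≈ 131.74
1/(B - 7097) - 1*36852 = 1/(√17355 - 7097) - 1*36852 = 1/(-7097 + √17355) - 36852 = -36852 + 1/(-7097 + √17355)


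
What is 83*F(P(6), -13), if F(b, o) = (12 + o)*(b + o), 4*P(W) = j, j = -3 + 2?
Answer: 4399/4 ≈ 1099.8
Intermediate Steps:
j = -1
P(W) = -¼ (P(W) = (¼)*(-1) = -¼)
83*F(P(6), -13) = 83*((-13)² + 12*(-¼) + 12*(-13) - ¼*(-13)) = 83*(169 - 3 - 156 + 13/4) = 83*(53/4) = 4399/4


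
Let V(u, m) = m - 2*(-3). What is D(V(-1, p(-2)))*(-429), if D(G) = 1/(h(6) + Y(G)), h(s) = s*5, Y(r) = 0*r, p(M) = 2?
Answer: -143/10 ≈ -14.300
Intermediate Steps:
V(u, m) = 6 + m (V(u, m) = m + 6 = 6 + m)
Y(r) = 0
h(s) = 5*s
D(G) = 1/30 (D(G) = 1/(5*6 + 0) = 1/(30 + 0) = 1/30)
D(V(-1, p(-2)))*(-429) = (1/30)*(-429) = -143/10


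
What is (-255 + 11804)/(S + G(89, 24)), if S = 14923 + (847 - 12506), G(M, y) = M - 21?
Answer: 11549/3332 ≈ 3.4661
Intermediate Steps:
G(M, y) = -21 + M
S = 3264 (S = 14923 - 11659 = 3264)
(-255 + 11804)/(S + G(89, 24)) = (-255 + 11804)/(3264 + (-21 + 89)) = 11549/(3264 + 68) = 11549/3332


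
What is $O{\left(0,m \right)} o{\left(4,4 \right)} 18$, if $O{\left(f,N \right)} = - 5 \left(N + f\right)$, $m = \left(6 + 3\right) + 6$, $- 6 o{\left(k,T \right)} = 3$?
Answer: $675$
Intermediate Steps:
$o{\left(k,T \right)} = - \frac{1}{2}$ ($o{\left(k,T \right)} = \left(- \frac{1}{6}\right) 3 = - \frac{1}{2}$)
$m = 15$ ($m = 9 + 6 = 15$)
$O{\left(f,N \right)} = - 5 N - 5 f$
$O{\left(0,m \right)} o{\left(4,4 \right)} 18 = \left(\left(-5\right) 15 - 0\right) \left(- \frac{1}{2}\right) 18 = \left(-75 + 0\right) \left(- \frac{1}{2}\right) 18 = \left(-75\right) \left(- \frac{1}{2}\right) 18 = \frac{75}{2} \cdot 18 = 675$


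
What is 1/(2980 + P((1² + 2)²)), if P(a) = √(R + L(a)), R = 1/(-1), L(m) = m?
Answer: 745/2220098 - √2/4440196 ≈ 0.00033525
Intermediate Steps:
R = -1
P(a) = √(-1 + a)
1/(2980 + P((1² + 2)²)) = 1/(2980 + √(-1 + (1² + 2)²)) = 1/(2980 + √(-1 + (1 + 2)²)) = 1/(2980 + √(-1 + 3²)) = 1/(2980 + √(-1 + 9)) = 1/(2980 + √8) = 1/(2980 + 2*√2)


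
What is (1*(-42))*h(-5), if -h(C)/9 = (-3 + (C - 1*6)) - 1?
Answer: -5670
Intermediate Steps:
h(C) = 90 - 9*C (h(C) = -9*((-3 + (C - 1*6)) - 1) = -9*((-3 + (C - 6)) - 1) = -9*((-3 + (-6 + C)) - 1) = -9*((-9 + C) - 1) = -9*(-10 + C) = 90 - 9*C)
(1*(-42))*h(-5) = (1*(-42))*(90 - 9*(-5)) = -42*(90 + 45) = -42*135 = -5670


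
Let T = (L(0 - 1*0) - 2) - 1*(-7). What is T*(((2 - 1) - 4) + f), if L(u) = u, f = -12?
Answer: -75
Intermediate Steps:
T = 5 (T = ((0 - 1*0) - 2) - 1*(-7) = ((0 + 0) - 2) + 7 = (0 - 2) + 7 = -2 + 7 = 5)
T*(((2 - 1) - 4) + f) = 5*(((2 - 1) - 4) - 12) = 5*((1 - 4) - 12) = 5*(-3 - 12) = 5*(-15) = -75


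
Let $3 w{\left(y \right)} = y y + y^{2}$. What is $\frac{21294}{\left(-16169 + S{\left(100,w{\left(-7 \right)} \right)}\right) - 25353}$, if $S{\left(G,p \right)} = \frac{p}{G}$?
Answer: $- \frac{3194100}{6228251} \approx -0.51284$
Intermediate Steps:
$w{\left(y \right)} = \frac{2 y^{2}}{3}$ ($w{\left(y \right)} = \frac{y y + y^{2}}{3} = \frac{y^{2} + y^{2}}{3} = \frac{2 y^{2}}{3}$)
$\frac{21294}{\left(-16169 + S{\left(100,w{\left(-7 \right)} \right)}\right) - 25353} = \frac{21294}{\left(-16169 + \frac{\frac{2}{3} \left(-7\right)^{2}}{100}\right) - 25353} = \frac{21294}{\left(-16169 + \frac{2}{3} \cdot 49 \cdot \frac{1}{100}\right) - 25353} = \frac{21294}{\left(-16169 + \frac{98}{3} \cdot \frac{1}{100}\right) - 25353} = \frac{21294}{\left(-16169 + \frac{49}{150}\right) - 25353} = \frac{21294}{- \frac{2425301}{150} - 25353} = \frac{21294}{- \frac{6228251}{150}} = 21294 \left(- \frac{150}{6228251}\right) = - \frac{3194100}{6228251}$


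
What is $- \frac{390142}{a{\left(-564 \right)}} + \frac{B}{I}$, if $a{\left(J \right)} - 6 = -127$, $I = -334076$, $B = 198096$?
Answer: $\frac{32578277294}{10105799} \approx 3223.7$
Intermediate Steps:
$a{\left(J \right)} = -121$ ($a{\left(J \right)} = 6 - 127 = -121$)
$- \frac{390142}{a{\left(-564 \right)}} + \frac{B}{I} = - \frac{390142}{-121} + \frac{198096}{-334076} = \left(-390142\right) \left(- \frac{1}{121}\right) + 198096 \left(- \frac{1}{334076}\right) = \frac{390142}{121} - \frac{49524}{83519} = \frac{32578277294}{10105799}$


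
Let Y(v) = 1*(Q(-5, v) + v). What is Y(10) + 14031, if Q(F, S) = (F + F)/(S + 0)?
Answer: 14040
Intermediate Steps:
Q(F, S) = 2*F/S (Q(F, S) = (2*F)/S = 2*F/S)
Y(v) = v - 10/v (Y(v) = 1*(2*(-5)/v + v) = 1*(-10/v + v) = 1*(v - 10/v) = v - 10/v)
Y(10) + 14031 = (10 - 10/10) + 14031 = (10 - 10*1/10) + 14031 = (10 - 1) + 14031 = 9 + 14031 = 14040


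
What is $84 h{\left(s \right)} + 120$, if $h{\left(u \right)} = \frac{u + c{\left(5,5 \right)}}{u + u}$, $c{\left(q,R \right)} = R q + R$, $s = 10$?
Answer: $288$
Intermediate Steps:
$c{\left(q,R \right)} = R + R q$
$h{\left(u \right)} = \frac{30 + u}{2 u}$ ($h{\left(u \right)} = \frac{u + 5 \left(1 + 5\right)}{u + u} = \frac{u + 5 \cdot 6}{2 u} = \left(u + 30\right) \frac{1}{2 u} = \left(30 + u\right) \frac{1}{2 u} = \frac{30 + u}{2 u}$)
$84 h{\left(s \right)} + 120 = 84 \frac{30 + 10}{2 \cdot 10} + 120 = 84 \cdot \frac{1}{2} \cdot \frac{1}{10} \cdot 40 + 120 = 84 \cdot 2 + 120 = 168 + 120 = 288$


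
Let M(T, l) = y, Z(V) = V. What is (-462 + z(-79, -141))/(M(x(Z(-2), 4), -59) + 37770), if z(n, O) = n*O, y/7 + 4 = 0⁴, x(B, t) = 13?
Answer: 10677/37742 ≈ 0.28289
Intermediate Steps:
y = -28 (y = -28 + 7*0⁴ = -28 + 7*0 = -28 + 0 = -28)
z(n, O) = O*n
M(T, l) = -28
(-462 + z(-79, -141))/(M(x(Z(-2), 4), -59) + 37770) = (-462 - 141*(-79))/(-28 + 37770) = (-462 + 11139)/37742 = 10677*(1/37742) = 10677/37742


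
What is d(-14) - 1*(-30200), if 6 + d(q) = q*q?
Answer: 30390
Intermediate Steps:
d(q) = -6 + q² (d(q) = -6 + q*q = -6 + q²)
d(-14) - 1*(-30200) = (-6 + (-14)²) - 1*(-30200) = (-6 + 196) + 30200 = 190 + 30200 = 30390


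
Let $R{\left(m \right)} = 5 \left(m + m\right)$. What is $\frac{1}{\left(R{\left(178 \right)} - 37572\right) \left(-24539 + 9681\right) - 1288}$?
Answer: $\frac{1}{531796248} \approx 1.8804 \cdot 10^{-9}$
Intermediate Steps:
$R{\left(m \right)} = 10 m$ ($R{\left(m \right)} = 5 \cdot 2 m = 10 m$)
$\frac{1}{\left(R{\left(178 \right)} - 37572\right) \left(-24539 + 9681\right) - 1288} = \frac{1}{\left(10 \cdot 178 - 37572\right) \left(-24539 + 9681\right) - 1288} = \frac{1}{\left(1780 - 37572\right) \left(-14858\right) - 1288} = \frac{1}{\left(-35792\right) \left(-14858\right) - 1288} = \frac{1}{531797536 - 1288} = \frac{1}{531796248}$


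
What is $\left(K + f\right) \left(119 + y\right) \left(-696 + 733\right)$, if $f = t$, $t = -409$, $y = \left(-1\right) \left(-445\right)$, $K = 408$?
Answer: $-20868$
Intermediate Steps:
$y = 445$
$f = -409$
$\left(K + f\right) \left(119 + y\right) \left(-696 + 733\right) = \left(408 - 409\right) \left(119 + 445\right) \left(-696 + 733\right) = \left(-1\right) 564 \cdot 37 = \left(-564\right) 37 = -20868$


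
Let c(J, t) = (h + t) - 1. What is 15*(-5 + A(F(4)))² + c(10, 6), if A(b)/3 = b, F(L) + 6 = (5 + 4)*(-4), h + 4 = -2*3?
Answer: 257410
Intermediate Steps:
h = -10 (h = -4 - 2*3 = -4 - 6 = -10)
F(L) = -42 (F(L) = -6 + (5 + 4)*(-4) = -6 + 9*(-4) = -6 - 36 = -42)
A(b) = 3*b
c(J, t) = -11 + t (c(J, t) = (-10 + t) - 1 = -11 + t)
15*(-5 + A(F(4)))² + c(10, 6) = 15*(-5 + 3*(-42))² + (-11 + 6) = 15*(-5 - 126)² - 5 = 15*(-131)² - 5 = 15*17161 - 5 = 257415 - 5 = 257410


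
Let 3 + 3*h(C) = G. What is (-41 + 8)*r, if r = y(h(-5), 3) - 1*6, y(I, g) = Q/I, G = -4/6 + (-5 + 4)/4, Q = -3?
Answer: 5742/47 ≈ 122.17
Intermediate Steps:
G = -11/12 (G = -4*⅙ - 1*¼ = -⅔ - ¼ = -11/12 ≈ -0.91667)
h(C) = -47/36 (h(C) = -1 + (⅓)*(-11/12) = -1 - 11/36 = -47/36)
y(I, g) = -3/I
r = -174/47 (r = -3/(-47/36) - 1*6 = -3*(-36/47) - 6 = 108/47 - 6 = -174/47 ≈ -3.7021)
(-41 + 8)*r = (-41 + 8)*(-174/47) = -33*(-174/47) = 5742/47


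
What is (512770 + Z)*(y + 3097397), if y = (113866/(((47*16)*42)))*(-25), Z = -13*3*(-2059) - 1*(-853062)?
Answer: 70734226348277167/15792 ≈ 4.4791e+12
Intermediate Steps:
Z = 933363 (Z = -39*(-2059) + 853062 = 80301 + 853062 = 933363)
y = -1423325/15792 (y = (113866/((752*42)))*(-25) = (113866/31584)*(-25) = (113866*(1/31584))*(-25) = (56933/15792)*(-25) = -1423325/15792 ≈ -90.130)
(512770 + Z)*(y + 3097397) = (512770 + 933363)*(-1423325/15792 + 3097397) = 1446133*(48912670099/15792) = 70734226348277167/15792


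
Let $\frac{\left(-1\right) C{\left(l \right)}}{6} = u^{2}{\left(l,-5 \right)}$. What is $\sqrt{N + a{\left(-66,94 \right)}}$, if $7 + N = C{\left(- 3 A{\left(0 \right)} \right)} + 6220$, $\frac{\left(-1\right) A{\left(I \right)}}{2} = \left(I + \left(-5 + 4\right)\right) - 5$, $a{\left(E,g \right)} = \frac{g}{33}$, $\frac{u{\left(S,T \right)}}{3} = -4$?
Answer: $\frac{\sqrt{5828163}}{33} \approx 73.156$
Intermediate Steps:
$u{\left(S,T \right)} = -12$ ($u{\left(S,T \right)} = 3 \left(-4\right) = -12$)
$a{\left(E,g \right)} = \frac{g}{33}$ ($a{\left(E,g \right)} = g \frac{1}{33} = \frac{g}{33}$)
$A{\left(I \right)} = 12 - 2 I$ ($A{\left(I \right)} = - 2 \left(\left(I + \left(-5 + 4\right)\right) - 5\right) = - 2 \left(\left(I - 1\right) - 5\right) = - 2 \left(\left(-1 + I\right) - 5\right) = - 2 \left(-6 + I\right) = 12 - 2 I$)
$C{\left(l \right)} = -864$ ($C{\left(l \right)} = - 6 \left(-12\right)^{2} = \left(-6\right) 144 = -864$)
$N = 5349$ ($N = -7 + \left(-864 + 6220\right) = -7 + 5356 = 5349$)
$\sqrt{N + a{\left(-66,94 \right)}} = \sqrt{5349 + \frac{1}{33} \cdot 94} = \sqrt{5349 + \frac{94}{33}} = \sqrt{\frac{176611}{33}} = \frac{\sqrt{5828163}}{33}$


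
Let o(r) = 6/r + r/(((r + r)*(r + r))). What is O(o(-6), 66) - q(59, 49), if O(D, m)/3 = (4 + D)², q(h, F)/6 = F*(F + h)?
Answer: -6091343/192 ≈ -31726.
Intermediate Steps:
q(h, F) = 6*F*(F + h) (q(h, F) = 6*(F*(F + h)) = 6*F*(F + h))
o(r) = 25/(4*r) (o(r) = 6/r + r/(((2*r)*(2*r))) = 6/r + r/((4*r²)) = 6/r + r*(1/(4*r²)) = 6/r + 1/(4*r) = 25/(4*r))
O(D, m) = 3*(4 + D)²
O(o(-6), 66) - q(59, 49) = 3*(4 + (25/4)/(-6))² - 6*49*(49 + 59) = 3*(4 + (25/4)*(-⅙))² - 6*49*108 = 3*(4 - 25/24)² - 1*31752 = 3*(71/24)² - 31752 = 3*(5041/576) - 31752 = 5041/192 - 31752 = -6091343/192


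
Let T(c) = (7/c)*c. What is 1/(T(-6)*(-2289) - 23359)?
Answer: -1/39382 ≈ -2.5392e-5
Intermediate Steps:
T(c) = 7
1/(T(-6)*(-2289) - 23359) = 1/(7*(-2289) - 23359) = 1/(-16023 - 23359) = 1/(-39382) = -1/39382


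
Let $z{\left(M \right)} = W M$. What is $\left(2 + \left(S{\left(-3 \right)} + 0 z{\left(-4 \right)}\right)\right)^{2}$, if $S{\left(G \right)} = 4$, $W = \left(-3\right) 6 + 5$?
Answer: $36$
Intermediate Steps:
$W = -13$ ($W = -18 + 5 = -13$)
$z{\left(M \right)} = - 13 M$
$\left(2 + \left(S{\left(-3 \right)} + 0 z{\left(-4 \right)}\right)\right)^{2} = \left(2 + \left(4 + 0 \left(\left(-13\right) \left(-4\right)\right)\right)\right)^{2} = \left(2 + \left(4 + 0 \cdot 52\right)\right)^{2} = \left(2 + \left(4 + 0\right)\right)^{2} = \left(2 + 4\right)^{2} = 6^{2} = 36$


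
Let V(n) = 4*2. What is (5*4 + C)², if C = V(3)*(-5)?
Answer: 400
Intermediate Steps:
V(n) = 8
C = -40 (C = 8*(-5) = -40)
(5*4 + C)² = (5*4 - 40)² = (20 - 40)² = (-20)² = 400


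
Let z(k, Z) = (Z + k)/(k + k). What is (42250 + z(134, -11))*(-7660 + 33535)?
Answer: 292985807625/268 ≈ 1.0932e+9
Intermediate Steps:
z(k, Z) = (Z + k)/(2*k) (z(k, Z) = (Z + k)/((2*k)) = (Z + k)*(1/(2*k)) = (Z + k)/(2*k))
(42250 + z(134, -11))*(-7660 + 33535) = (42250 + (1/2)*(-11 + 134)/134)*(-7660 + 33535) = (42250 + (1/2)*(1/134)*123)*25875 = (42250 + 123/268)*25875 = (11323123/268)*25875 = 292985807625/268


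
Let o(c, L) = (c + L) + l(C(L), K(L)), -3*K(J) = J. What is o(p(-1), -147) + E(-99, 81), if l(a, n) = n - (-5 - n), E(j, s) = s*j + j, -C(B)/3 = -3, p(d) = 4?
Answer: -8158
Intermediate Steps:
C(B) = 9 (C(B) = -3*(-3) = 9)
K(J) = -J/3
E(j, s) = j + j*s (E(j, s) = j*s + j = j + j*s)
l(a, n) = 5 + 2*n (l(a, n) = n + (5 + n) = 5 + 2*n)
o(c, L) = 5 + c + L/3 (o(c, L) = (c + L) + (5 + 2*(-L/3)) = (L + c) + (5 - 2*L/3) = 5 + c + L/3)
o(p(-1), -147) + E(-99, 81) = (5 + 4 + (1/3)*(-147)) - 99*(1 + 81) = (5 + 4 - 49) - 99*82 = -40 - 8118 = -8158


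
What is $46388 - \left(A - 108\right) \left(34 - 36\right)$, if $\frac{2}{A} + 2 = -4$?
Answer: $\frac{138514}{3} \approx 46171.0$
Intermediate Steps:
$A = - \frac{1}{3}$ ($A = \frac{2}{-2 - 4} = \frac{2}{-6} = 2 \left(- \frac{1}{6}\right) = - \frac{1}{3} \approx -0.33333$)
$46388 - \left(A - 108\right) \left(34 - 36\right) = 46388 - \left(- \frac{1}{3} - 108\right) \left(34 - 36\right) = 46388 - - \frac{325 \left(34 - 36\right)}{3} = 46388 - \left(- \frac{325}{3}\right) \left(-2\right) = 46388 - \frac{650}{3} = \frac{138514}{3}$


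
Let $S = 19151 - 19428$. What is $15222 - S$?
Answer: $15499$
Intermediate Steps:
$S = -277$ ($S = 19151 - 19428 = -277$)
$15222 - S = 15222 - -277 = 15222 + 277 = 15499$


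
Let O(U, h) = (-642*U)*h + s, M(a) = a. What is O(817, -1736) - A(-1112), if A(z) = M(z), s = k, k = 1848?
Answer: 910559264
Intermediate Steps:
s = 1848
A(z) = z
O(U, h) = 1848 - 642*U*h (O(U, h) = (-642*U)*h + 1848 = -642*U*h + 1848 = 1848 - 642*U*h)
O(817, -1736) - A(-1112) = (1848 - 642*817*(-1736)) - 1*(-1112) = (1848 + 910556304) + 1112 = 910558152 + 1112 = 910559264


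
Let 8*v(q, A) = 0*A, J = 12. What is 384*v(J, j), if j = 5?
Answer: 0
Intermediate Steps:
v(q, A) = 0 (v(q, A) = (0*A)/8 = (⅛)*0 = 0)
384*v(J, j) = 384*0 = 0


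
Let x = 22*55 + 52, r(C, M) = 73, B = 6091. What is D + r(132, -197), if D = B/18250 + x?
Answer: 24369841/18250 ≈ 1335.3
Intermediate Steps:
x = 1262 (x = 1210 + 52 = 1262)
D = 23037591/18250 (D = 6091/18250 + 1262 = 23037591/18250 ≈ 1262.3)
D + r(132, -197) = 23037591/18250 + 73 = 24369841/18250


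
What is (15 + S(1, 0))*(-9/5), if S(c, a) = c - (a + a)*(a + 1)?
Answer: -144/5 ≈ -28.800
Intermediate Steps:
S(c, a) = c - 2*a*(1 + a)
(15 + S(1, 0))*(-9/5) = (15 + (1 - 2*0 - 2*0²))*(-9/5) = (15 + (1 + 0 - 2*0))*(-9*⅕) = (15 + (1 + 0 + 0))*(-9/5) = (15 + 1)*(-9/5) = 16*(-9/5) = -144/5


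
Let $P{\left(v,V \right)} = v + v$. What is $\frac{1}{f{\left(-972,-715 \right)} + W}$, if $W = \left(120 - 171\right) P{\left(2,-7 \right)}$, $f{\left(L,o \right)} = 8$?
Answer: $- \frac{1}{196} \approx -0.005102$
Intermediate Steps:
$P{\left(v,V \right)} = 2 v$
$W = -204$ ($W = \left(120 - 171\right) 2 \cdot 2 = \left(-51\right) 4 = -204$)
$\frac{1}{f{\left(-972,-715 \right)} + W} = \frac{1}{8 - 204} = \frac{1}{-196} = - \frac{1}{196}$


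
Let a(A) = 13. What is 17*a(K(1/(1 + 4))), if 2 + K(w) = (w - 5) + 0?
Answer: 221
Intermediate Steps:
K(w) = -7 + w (K(w) = -2 + ((w - 5) + 0) = -2 + ((-5 + w) + 0) = -2 + (-5 + w) = -7 + w)
17*a(K(1/(1 + 4))) = 17*13 = 221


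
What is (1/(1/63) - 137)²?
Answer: 5476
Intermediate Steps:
(1/(1/63) - 137)² = (63 - 137)² = (-74)² = 5476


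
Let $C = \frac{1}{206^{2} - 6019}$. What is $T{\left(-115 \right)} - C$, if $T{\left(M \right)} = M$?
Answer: $- \frac{4187956}{36417} \approx -115.0$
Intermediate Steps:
$C = \frac{1}{36417}$ ($C = \frac{1}{42436 - 6019} = \frac{1}{36417} \approx 2.746 \cdot 10^{-5}$)
$T{\left(-115 \right)} - C = -115 - \frac{1}{36417} = - \frac{4187956}{36417}$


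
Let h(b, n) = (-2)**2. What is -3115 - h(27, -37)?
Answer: -3119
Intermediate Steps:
h(b, n) = 4
-3115 - h(27, -37) = -3115 - 1*4 = -3115 - 4 = -3119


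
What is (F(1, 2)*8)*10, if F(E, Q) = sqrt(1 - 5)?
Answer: 160*I ≈ 160.0*I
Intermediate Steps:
F(E, Q) = 2*I (F(E, Q) = sqrt(-4) = 2*I)
(F(1, 2)*8)*10 = ((2*I)*8)*10 = (16*I)*10 = 160*I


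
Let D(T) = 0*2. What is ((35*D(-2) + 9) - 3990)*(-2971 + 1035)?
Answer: 7707216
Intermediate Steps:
D(T) = 0
((35*D(-2) + 9) - 3990)*(-2971 + 1035) = ((35*0 + 9) - 3990)*(-2971 + 1035) = ((0 + 9) - 3990)*(-1936) = (9 - 3990)*(-1936) = -3981*(-1936) = 7707216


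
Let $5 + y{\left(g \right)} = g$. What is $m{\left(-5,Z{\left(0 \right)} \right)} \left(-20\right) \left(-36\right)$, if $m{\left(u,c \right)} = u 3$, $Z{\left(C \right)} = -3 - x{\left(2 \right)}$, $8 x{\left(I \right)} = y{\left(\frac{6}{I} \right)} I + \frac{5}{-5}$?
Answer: $-10800$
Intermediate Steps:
$y{\left(g \right)} = -5 + g$
$x{\left(I \right)} = - \frac{1}{8} + \frac{I \left(-5 + \frac{6}{I}\right)}{8}$ ($x{\left(I \right)} = \frac{\left(-5 + \frac{6}{I}\right) I + \frac{5}{-5}}{8} = \frac{I \left(-5 + \frac{6}{I}\right) + 5 \left(- \frac{1}{5}\right)}{8} = \frac{I \left(-5 + \frac{6}{I}\right) - 1}{8} = \frac{-1 + I \left(-5 + \frac{6}{I}\right)}{8} = - \frac{1}{8} + \frac{I \left(-5 + \frac{6}{I}\right)}{8}$)
$Z{\left(C \right)} = - \frac{19}{8}$ ($Z{\left(C \right)} = -3 - \left(\frac{5}{8} - \frac{5}{4}\right) = -3 - - \frac{5}{8} = -3 + \frac{5}{8} = - \frac{19}{8}$)
$m{\left(u,c \right)} = 3 u$
$m{\left(-5,Z{\left(0 \right)} \right)} \left(-20\right) \left(-36\right) = 3 \left(-5\right) \left(-20\right) \left(-36\right) = \left(-15\right) \left(-20\right) \left(-36\right) = 300 \left(-36\right) = -10800$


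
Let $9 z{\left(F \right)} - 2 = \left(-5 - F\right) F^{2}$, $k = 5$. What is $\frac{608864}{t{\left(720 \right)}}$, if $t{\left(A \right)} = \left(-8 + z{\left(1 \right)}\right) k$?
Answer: $- \frac{1369944}{95} \approx -14420.0$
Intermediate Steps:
$z{\left(F \right)} = \frac{2}{9} + \frac{F^{2} \left(-5 - F\right)}{9}$ ($z{\left(F \right)} = \frac{2}{9} + \frac{\left(-5 - F\right) F^{2}}{9} = \frac{2}{9} + \frac{F^{2} \left(-5 - F\right)}{9}$)
$t{\left(A \right)} = - \frac{380}{9}$ ($t{\left(A \right)} = \left(-8 - \left(- \frac{2}{9} + \frac{1}{9} + \frac{5}{9}\right)\right) 5 = \left(-8 - \frac{4}{9}\right) 5 = \left(- \frac{76}{9}\right) 5 = - \frac{380}{9}$)
$\frac{608864}{t{\left(720 \right)}} = \frac{608864}{- \frac{380}{9}} = 608864 \left(- \frac{9}{380}\right) = - \frac{1369944}{95}$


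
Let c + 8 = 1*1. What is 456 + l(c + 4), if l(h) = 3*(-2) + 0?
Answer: 450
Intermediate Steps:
c = -7 (c = -8 + 1*1 = -8 + 1 = -7)
l(h) = -6 (l(h) = -6 + 0 = -6)
456 + l(c + 4) = 456 - 6 = 450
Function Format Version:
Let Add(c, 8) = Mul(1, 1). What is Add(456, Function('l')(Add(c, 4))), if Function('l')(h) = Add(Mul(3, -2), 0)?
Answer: 450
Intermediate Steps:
c = -7 (c = Add(-8, Mul(1, 1)) = Add(-8, 1) = -7)
Function('l')(h) = -6 (Function('l')(h) = Add(-6, 0) = -6)
Add(456, Function('l')(Add(c, 4))) = Add(456, -6) = 450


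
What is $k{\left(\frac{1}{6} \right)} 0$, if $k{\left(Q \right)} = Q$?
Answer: $0$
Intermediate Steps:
$k{\left(\frac{1}{6} \right)} 0 = \frac{1}{6} \cdot 0 = 0$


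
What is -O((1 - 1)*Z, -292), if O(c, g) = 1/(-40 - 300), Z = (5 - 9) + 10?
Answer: 1/340 ≈ 0.0029412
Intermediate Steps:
Z = 6 (Z = -4 + 10 = 6)
O(c, g) = -1/340 (O(c, g) = 1/(-340) = -1/340)
-O((1 - 1)*Z, -292) = -1*(-1/340) = 1/340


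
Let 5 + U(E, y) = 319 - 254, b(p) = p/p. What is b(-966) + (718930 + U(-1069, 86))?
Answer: 718991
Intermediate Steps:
b(p) = 1
U(E, y) = 60 (U(E, y) = -5 + (319 - 254) = -5 + 65 = 60)
b(-966) + (718930 + U(-1069, 86)) = 1 + (718930 + 60) = 1 + 718990 = 718991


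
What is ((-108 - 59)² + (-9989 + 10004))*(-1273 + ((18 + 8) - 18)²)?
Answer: -33735936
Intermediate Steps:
((-108 - 59)² + (-9989 + 10004))*(-1273 + ((18 + 8) - 18)²) = ((-167)² + 15)*(-1273 + (26 - 18)²) = (27889 + 15)*(-1273 + 8²) = 27904*(-1273 + 64) = 27904*(-1209) = -33735936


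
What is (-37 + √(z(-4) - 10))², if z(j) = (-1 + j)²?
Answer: (37 - √15)² ≈ 1097.4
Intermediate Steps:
(-37 + √(z(-4) - 10))² = (-37 + √((-1 - 4)² - 10))² = (-37 + √((-5)² - 10))² = (-37 + √(25 - 10))² = (-37 + √15)²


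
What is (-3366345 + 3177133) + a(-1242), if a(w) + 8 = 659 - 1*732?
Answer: -189293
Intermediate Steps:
a(w) = -81 (a(w) = -8 + (659 - 1*732) = -8 + (659 - 732) = -8 - 73 = -81)
(-3366345 + 3177133) + a(-1242) = (-3366345 + 3177133) - 81 = -189212 - 81 = -189293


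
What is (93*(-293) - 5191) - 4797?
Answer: -37237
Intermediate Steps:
(93*(-293) - 5191) - 4797 = (-27249 - 5191) - 4797 = -32440 - 4797 = -37237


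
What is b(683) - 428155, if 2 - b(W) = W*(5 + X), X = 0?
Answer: -431568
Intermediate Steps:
b(W) = 2 - 5*W (b(W) = 2 - W*(5 + 0) = 2 - W*5 = 2 - 5*W)
b(683) - 428155 = (2 - 5*683) - 428155 = (2 - 3415) - 428155 = -3413 - 428155 = -431568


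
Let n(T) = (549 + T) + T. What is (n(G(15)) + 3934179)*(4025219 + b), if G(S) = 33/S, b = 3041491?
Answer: 27805612798404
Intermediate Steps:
n(T) = 549 + 2*T
(n(G(15)) + 3934179)*(4025219 + b) = ((549 + 2*(33/15)) + 3934179)*(4025219 + 3041491) = ((549 + 2*(33*(1/15))) + 3934179)*7066710 = ((549 + 2*(11/5)) + 3934179)*7066710 = ((549 + 22/5) + 3934179)*7066710 = (2767/5 + 3934179)*7066710 = (19673662/5)*7066710 = 27805612798404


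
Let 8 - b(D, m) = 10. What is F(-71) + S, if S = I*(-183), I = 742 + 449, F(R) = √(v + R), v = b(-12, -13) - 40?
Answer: -217953 + I*√113 ≈ -2.1795e+5 + 10.63*I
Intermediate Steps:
b(D, m) = -2 (b(D, m) = 8 - 1*10 = 8 - 10 = -2)
v = -42 (v = -2 - 40 = -42)
F(R) = √(-42 + R)
I = 1191
S = -217953 (S = 1191*(-183) = -217953)
F(-71) + S = √(-42 - 71) - 217953 = √(-113) - 217953 = I*√113 - 217953 = -217953 + I*√113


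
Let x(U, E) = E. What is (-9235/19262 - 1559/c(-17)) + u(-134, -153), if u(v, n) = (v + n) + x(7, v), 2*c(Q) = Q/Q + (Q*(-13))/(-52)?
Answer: 134694683/250406 ≈ 537.91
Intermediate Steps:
c(Q) = ½ + Q/8 (c(Q) = (Q/Q + (Q*(-13))/(-52))/2 = (1 - 13*Q*(-1/52))/2 = (1 + Q/4)/2 = ½ + Q/8)
u(v, n) = n + 2*v (u(v, n) = (v + n) + v = (n + v) + v = n + 2*v)
(-9235/19262 - 1559/c(-17)) + u(-134, -153) = (-9235/19262 - 1559/(½ + (⅛)*(-17))) + (-153 + 2*(-134)) = (-9235*1/19262 - 1559/(½ - 17/8)) + (-153 - 268) = (-9235/19262 - 1559/(-13/8)) - 421 = (-9235/19262 - 1559*(-8/13)) - 421 = (-9235/19262 + 12472/13) - 421 = 240115609/250406 - 421 = 134694683/250406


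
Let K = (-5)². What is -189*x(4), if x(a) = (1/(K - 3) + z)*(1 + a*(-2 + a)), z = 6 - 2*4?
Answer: 73143/22 ≈ 3324.7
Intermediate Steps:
K = 25
z = -2 (z = 6 - 8 = -2)
x(a) = -43/22 - 43*a*(-2 + a)/22 (x(a) = (1/(25 - 3) - 2)*(1 + a*(-2 + a)) = (1/22 - 2)*(1 + a*(-2 + a)) = -43*(1 + a*(-2 + a))/22 = -43/22 - 43*a*(-2 + a)/22)
-189*x(4) = -189*(-43/22 - 43/22*4² + (43/11)*4) = -189*(-43/22 - 43/22*16 + 172/11) = -189*(-43/22 - 344/11 + 172/11) = -189*(-387/22) = 73143/22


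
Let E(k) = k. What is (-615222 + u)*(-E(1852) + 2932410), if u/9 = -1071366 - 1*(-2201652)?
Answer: 28008374362416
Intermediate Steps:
u = 10172574 (u = 9*(-1071366 - 1*(-2201652)) = 9*(-1071366 + 2201652) = 9*1130286 = 10172574)
(-615222 + u)*(-E(1852) + 2932410) = (-615222 + 10172574)*(-1*1852 + 2932410) = 9557352*(-1852 + 2932410) = 9557352*2930558 = 28008374362416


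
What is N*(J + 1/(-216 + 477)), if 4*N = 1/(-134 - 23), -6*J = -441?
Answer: -38369/327816 ≈ -0.11704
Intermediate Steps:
J = 147/2 (J = -1/6*(-441) = 147/2 ≈ 73.500)
N = -1/628 (N = 1/(4*(-134 - 23)) = (1/4)/(-157) = (1/4)*(-1/157) = -1/628 ≈ -0.0015924)
N*(J + 1/(-216 + 477)) = -(147/2 + 1/(-216 + 477))/628 = -(147/2 + 1/261)/628 = -1/628*38369/522 = -38369/327816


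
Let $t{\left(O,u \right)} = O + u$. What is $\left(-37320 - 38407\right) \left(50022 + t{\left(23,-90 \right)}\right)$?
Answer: $-3782942285$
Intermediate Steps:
$\left(-37320 - 38407\right) \left(50022 + t{\left(23,-90 \right)}\right) = \left(-37320 - 38407\right) \left(50022 + \left(23 - 90\right)\right) = - 75727 \left(50022 - 67\right) = \left(-75727\right) 49955 = -3782942285$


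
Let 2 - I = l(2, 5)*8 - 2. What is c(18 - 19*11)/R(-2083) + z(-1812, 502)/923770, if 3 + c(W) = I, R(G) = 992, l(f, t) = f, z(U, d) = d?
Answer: -6679283/458189920 ≈ -0.014578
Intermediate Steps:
I = -12 (I = 2 - (2*8 - 2) = 2 - (16 - 2) = 2 - 1*14 = 2 - 14 = -12)
c(W) = -15 (c(W) = -3 - 12 = -15)
c(18 - 19*11)/R(-2083) + z(-1812, 502)/923770 = -15/992 + 502/923770 = -15*1/992 + 502*(1/923770) = -15/992 + 251/461885 = -6679283/458189920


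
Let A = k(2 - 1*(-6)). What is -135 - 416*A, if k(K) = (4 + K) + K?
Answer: -8455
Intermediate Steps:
k(K) = 4 + 2*K
A = 20 (A = 4 + 2*(2 - 1*(-6)) = 4 + 2*(2 + 6) = 4 + 2*8 = 4 + 16 = 20)
-135 - 416*A = -135 - 416*20 = -135 - 8320 = -8455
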